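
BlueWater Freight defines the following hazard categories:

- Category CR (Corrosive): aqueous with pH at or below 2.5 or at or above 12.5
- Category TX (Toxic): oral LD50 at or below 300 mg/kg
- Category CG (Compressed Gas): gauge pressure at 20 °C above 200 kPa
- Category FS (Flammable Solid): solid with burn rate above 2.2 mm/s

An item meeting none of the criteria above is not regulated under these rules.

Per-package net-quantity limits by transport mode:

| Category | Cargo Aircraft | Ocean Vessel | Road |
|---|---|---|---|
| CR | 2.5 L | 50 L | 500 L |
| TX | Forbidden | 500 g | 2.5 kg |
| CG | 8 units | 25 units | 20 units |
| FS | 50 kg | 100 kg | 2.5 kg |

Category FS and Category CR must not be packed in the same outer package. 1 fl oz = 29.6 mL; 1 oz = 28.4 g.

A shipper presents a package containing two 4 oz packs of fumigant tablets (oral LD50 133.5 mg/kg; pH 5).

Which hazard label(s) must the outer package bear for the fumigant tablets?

Fumigant tablets: oral LD50 133.5 mg/kg ≤ 300 mg/kg → Category TX (Toxic).
Only the Category TX label is required.

Category TX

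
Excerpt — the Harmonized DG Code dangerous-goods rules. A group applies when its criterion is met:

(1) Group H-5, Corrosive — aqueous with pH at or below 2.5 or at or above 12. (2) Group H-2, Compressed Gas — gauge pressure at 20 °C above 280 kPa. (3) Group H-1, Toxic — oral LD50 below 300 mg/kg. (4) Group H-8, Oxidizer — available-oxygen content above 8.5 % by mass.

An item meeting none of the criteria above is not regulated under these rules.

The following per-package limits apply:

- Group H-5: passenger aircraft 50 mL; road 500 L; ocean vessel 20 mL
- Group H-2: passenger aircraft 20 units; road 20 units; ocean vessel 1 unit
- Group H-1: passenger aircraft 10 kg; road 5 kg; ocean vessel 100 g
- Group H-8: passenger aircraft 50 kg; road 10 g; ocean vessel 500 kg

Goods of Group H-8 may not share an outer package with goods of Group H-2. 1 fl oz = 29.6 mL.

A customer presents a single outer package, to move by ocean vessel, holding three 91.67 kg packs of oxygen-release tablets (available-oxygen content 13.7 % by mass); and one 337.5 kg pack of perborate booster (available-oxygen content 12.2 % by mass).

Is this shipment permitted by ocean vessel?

No

With available-oxygen content 13.7 % by mass (> 8.5 % by mass), the oxygen-release tablets fall in Group H-8.
With available-oxygen content 12.2 % by mass (> 8.5 % by mass), the perborate booster falls in Group H-8.
Total Group H-8: (three 91.67 kg packs = 275.01 kg) + 337.5 kg = 612.51 kg.
That exceeds the Group H-8 ocean vessel limit of 500 kg.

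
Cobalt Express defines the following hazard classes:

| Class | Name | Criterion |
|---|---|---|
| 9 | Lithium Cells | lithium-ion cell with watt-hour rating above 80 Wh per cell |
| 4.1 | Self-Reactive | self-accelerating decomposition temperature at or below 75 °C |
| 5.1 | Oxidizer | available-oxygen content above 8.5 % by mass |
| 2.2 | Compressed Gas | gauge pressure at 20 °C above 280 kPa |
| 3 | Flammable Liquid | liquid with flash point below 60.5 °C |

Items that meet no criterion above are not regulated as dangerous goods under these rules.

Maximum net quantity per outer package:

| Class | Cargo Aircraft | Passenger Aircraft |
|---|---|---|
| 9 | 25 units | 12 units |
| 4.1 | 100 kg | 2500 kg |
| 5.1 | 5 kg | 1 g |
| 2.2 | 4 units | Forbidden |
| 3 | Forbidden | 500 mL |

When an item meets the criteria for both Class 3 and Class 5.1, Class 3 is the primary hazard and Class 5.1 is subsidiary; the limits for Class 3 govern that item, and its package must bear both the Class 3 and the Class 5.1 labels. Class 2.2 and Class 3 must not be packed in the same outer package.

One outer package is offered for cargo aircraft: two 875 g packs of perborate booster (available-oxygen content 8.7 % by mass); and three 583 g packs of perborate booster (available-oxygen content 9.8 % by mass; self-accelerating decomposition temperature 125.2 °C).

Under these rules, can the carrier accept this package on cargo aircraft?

Yes

With available-oxygen content 8.7 % by mass (> 8.5 % by mass), the perborate booster falls in Class 5.1.
Perborate booster: available-oxygen content 9.8 % by mass > 8.5 % by mass → Class 5.1 (Oxidizer).
Total Class 5.1: (two 875 g packs = 1.75 kg) + (three 583 g packs = 1.749 kg) = 3.499 kg.
That is within the Class 5.1 cargo aircraft limit of 5 kg.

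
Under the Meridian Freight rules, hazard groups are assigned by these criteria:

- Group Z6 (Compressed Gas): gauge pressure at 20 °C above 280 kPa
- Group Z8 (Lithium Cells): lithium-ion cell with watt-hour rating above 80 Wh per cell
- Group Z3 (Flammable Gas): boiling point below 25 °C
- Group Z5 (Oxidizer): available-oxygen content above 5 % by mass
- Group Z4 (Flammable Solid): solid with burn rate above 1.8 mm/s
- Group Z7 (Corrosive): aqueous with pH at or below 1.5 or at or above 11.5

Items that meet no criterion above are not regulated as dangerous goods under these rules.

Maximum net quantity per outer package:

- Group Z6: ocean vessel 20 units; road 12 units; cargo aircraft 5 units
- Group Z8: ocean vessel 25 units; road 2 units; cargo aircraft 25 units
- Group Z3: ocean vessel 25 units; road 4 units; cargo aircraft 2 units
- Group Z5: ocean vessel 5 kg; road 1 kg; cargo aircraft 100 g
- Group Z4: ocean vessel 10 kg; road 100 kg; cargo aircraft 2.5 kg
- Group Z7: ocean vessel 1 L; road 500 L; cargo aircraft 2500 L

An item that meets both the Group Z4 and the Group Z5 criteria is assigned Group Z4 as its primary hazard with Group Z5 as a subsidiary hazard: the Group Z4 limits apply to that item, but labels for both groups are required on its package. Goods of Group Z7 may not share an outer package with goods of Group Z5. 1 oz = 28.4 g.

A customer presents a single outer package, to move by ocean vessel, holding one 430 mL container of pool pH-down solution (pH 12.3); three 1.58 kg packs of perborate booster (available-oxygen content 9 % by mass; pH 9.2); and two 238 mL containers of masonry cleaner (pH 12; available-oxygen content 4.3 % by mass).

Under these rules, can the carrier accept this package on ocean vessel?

No

Pool pH-down solution: pH 12.3 ≥ 11.5 → Group Z7 (Corrosive).
Perborate booster: available-oxygen content 9 % by mass > 5 % by mass → Group Z5 (Oxidizer).
pH 12 meets the Group Z7 criterion (Corrosive), so the masonry cleaner is Group Z7.
Total Group Z7: 430 mL + (two 238 mL containers = 476 mL) = 906 mL.
That is within the Group Z7 ocean vessel limit of 1 L.
Group Z5 quantity: three 1.58 kg packs = 4.74 kg.
4.74 kg ≤ 5 kg (ocean vessel limit, Group Z5) — within limit.
Group Z7 and Group Z5 may not share an outer package.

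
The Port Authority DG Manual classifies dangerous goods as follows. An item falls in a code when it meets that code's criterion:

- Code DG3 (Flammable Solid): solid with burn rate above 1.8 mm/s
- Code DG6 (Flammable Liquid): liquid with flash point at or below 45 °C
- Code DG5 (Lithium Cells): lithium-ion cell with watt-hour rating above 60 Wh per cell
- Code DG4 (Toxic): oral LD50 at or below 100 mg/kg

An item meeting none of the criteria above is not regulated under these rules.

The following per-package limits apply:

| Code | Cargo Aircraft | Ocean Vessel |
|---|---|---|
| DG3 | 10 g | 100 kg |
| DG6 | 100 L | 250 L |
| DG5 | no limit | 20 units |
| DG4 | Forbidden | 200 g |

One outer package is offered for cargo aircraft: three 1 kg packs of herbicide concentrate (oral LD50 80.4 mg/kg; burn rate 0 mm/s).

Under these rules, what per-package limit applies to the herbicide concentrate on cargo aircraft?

Oral LD50 80.4 mg/kg meets the Code DG4 criterion (Toxic), so the herbicide concentrate is Code DG4.
The cargo aircraft limit for Code DG4 is Forbidden.

Forbidden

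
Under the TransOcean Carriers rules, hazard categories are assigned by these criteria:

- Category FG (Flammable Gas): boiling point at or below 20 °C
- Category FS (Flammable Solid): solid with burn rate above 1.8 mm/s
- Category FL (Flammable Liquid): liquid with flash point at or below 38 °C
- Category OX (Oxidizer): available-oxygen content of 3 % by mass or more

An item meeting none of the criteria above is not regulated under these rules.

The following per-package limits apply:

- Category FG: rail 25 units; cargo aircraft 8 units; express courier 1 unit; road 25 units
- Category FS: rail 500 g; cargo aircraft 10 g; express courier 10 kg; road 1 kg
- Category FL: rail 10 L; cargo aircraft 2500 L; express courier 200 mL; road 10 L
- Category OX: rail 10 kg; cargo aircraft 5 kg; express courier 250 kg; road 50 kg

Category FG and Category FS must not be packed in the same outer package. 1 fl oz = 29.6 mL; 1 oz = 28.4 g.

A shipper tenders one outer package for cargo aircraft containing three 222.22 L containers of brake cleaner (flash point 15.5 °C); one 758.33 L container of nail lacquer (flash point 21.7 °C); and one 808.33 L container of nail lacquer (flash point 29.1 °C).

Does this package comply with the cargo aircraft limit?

The brake cleaner has flash point 15.5 °C, which is ≤ 38 °C, so it is Category FL (Flammable Liquid).
With flash point 21.7 °C (≤ 38 °C), the nail lacquer falls in Category FL.
With flash point 29.1 °C (≤ 38 °C), the nail lacquer falls in Category FL.
Category FL net quantity: (three 222.22 L containers = 666.66 L) + 758.33 L + 808.33 L = 2233.32 L.
That is within the Category FL cargo aircraft limit of 2500 L.

Yes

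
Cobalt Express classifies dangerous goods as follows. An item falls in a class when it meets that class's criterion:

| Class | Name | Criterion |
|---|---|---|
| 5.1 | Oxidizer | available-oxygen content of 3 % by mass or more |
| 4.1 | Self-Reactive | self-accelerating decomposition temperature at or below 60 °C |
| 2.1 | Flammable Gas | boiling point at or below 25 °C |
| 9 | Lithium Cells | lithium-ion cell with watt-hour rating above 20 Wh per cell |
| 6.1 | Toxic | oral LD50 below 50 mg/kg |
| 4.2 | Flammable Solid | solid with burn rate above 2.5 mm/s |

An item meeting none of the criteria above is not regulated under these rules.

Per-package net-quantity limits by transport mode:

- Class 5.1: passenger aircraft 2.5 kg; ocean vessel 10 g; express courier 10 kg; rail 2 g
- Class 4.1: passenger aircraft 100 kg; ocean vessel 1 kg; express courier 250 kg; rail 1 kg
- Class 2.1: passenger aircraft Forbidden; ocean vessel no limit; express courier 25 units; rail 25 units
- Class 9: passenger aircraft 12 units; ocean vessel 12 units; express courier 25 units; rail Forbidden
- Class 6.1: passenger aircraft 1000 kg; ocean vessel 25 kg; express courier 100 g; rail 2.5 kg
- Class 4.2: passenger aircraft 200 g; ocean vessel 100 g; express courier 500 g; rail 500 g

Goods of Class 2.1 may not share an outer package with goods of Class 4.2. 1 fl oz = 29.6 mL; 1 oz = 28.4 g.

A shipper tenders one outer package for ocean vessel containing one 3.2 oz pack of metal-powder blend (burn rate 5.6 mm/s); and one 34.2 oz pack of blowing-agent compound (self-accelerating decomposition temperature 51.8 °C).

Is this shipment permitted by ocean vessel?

Yes

With burn rate 5.6 mm/s (> 2.5 mm/s), the metal-powder blend falls in Class 4.2.
Self-accelerating decomposition temperature 51.8 °C meets the Class 4.1 criterion (Self-Reactive), so the blowing-agent compound is Class 4.1.
Class 4.2 quantity: one 3.2 oz pack = 90.88 g.
That is within the Class 4.2 ocean vessel limit of 100 g.
Class 4.1 quantity: one 34.2 oz pack = 971.28 g.
That is within the Class 4.1 ocean vessel limit of 1 kg.
The segregation rule (Class 2.1 with Class 4.2) does not apply to Class 4.2 with Class 4.1.
Every hazard class is within its ocean vessel limit and no segregation rule is violated.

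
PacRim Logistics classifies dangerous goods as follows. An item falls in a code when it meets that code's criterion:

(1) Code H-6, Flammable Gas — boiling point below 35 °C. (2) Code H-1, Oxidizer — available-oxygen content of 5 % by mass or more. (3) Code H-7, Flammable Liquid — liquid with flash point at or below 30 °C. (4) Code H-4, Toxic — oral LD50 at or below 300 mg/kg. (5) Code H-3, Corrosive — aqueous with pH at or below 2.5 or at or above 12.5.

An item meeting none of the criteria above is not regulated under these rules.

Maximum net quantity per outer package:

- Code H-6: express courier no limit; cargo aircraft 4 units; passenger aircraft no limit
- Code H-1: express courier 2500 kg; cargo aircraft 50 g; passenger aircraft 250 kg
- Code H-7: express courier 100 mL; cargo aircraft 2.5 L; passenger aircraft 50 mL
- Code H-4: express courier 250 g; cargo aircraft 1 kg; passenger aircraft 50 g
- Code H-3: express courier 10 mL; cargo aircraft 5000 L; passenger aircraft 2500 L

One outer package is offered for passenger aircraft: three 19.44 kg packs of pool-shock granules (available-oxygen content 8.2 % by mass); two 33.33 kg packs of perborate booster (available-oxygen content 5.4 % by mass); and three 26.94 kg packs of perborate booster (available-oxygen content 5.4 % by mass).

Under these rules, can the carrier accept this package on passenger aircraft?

The pool-shock granules have available-oxygen content 8.2 % by mass, which is ≥ 5 % by mass, so they are Code H-1 (Oxidizer).
With available-oxygen content 5.4 % by mass (≥ 5 % by mass), the perborate booster falls in Code H-1.
The perborate booster has available-oxygen content 5.4 % by mass, which is ≥ 5 % by mass, so it is Code H-1 (Oxidizer).
Total Code H-1: (three 19.44 kg packs = 58.32 kg) + (two 33.33 kg packs = 66.66 kg) + (three 26.94 kg packs = 80.82 kg) = 205.8 kg.
205.8 kg ≤ 250 kg (passenger aircraft limit, Code H-1) — within limit.

Yes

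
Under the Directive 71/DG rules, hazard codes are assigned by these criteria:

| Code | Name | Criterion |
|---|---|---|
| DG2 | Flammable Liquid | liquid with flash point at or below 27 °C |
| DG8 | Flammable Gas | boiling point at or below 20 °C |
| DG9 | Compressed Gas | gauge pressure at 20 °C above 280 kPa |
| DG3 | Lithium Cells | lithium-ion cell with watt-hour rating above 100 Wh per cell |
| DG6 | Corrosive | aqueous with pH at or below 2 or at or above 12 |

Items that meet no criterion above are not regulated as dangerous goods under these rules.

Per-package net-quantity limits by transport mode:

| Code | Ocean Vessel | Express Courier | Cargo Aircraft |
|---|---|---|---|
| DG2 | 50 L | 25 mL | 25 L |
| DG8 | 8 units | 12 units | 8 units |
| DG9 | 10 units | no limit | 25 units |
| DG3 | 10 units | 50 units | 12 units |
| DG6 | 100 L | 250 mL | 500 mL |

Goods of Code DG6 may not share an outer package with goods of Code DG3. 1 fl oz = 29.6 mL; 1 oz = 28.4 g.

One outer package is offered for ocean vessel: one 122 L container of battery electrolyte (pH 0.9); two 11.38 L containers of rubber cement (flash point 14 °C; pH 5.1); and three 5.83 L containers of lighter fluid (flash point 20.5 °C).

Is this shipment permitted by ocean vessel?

Battery electrolyte: pH 0.9 ≤ 2 → Code DG6 (Corrosive).
The rubber cement has flash point 14 °C, which is ≤ 27 °C, so it is Code DG2 (Flammable Liquid).
Lighter fluid: flash point 20.5 °C ≤ 27 °C → Code DG2 (Flammable Liquid).
Code DG2 net quantity: (two 11.38 L containers = 22.76 L) + (three 5.83 L containers = 17.49 L) = 40.25 L.
That is within the Code DG2 ocean vessel limit of 50 L.
Code DG6 quantity: 122 L.
122 L exceeds the ocean vessel limit of 100 L for Code DG6.
The segregation rule (Code DG6 with Code DG3) does not apply to Code DG2 with Code DG6.

No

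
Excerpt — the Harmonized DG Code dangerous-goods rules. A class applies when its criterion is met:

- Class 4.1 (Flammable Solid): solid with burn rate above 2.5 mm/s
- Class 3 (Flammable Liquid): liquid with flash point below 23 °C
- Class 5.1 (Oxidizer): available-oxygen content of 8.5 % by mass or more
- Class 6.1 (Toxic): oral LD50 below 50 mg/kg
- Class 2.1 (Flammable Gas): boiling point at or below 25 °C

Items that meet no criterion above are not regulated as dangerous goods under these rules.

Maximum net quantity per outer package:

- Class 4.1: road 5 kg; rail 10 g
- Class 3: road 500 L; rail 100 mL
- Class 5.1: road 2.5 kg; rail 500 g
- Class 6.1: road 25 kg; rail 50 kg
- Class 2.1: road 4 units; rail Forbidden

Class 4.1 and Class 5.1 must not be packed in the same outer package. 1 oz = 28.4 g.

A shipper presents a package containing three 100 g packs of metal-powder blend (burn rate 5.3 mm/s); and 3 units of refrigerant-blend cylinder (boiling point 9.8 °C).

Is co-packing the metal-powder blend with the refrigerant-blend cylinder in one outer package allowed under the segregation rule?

With burn rate 5.3 mm/s (> 2.5 mm/s), the metal-powder blend falls in Class 4.1.
Refrigerant-blend cylinder: boiling point 9.8 °C ≤ 25 °C → Class 2.1 (Flammable Gas).
No segregation rule bars Class 4.1 with Class 2.1.

Yes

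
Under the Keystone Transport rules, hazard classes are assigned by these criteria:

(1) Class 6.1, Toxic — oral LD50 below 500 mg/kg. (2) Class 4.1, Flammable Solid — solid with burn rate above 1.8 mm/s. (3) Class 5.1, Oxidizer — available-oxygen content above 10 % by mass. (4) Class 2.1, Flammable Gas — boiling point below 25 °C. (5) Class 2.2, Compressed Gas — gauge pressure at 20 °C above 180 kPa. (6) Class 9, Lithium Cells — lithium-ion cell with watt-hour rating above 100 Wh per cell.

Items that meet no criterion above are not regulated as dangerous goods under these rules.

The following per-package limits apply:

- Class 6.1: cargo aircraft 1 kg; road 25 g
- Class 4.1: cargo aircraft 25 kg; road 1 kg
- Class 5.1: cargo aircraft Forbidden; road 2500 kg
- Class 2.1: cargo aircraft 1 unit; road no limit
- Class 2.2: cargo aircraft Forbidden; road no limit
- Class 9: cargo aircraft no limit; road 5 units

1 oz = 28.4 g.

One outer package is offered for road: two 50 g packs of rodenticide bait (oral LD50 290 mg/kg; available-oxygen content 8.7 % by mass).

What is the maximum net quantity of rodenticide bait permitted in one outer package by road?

The rodenticide bait has oral LD50 290 mg/kg, which is < 500 mg/kg, so it is Class 6.1 (Toxic).
The road limit for Class 6.1 is 25 g.

25 g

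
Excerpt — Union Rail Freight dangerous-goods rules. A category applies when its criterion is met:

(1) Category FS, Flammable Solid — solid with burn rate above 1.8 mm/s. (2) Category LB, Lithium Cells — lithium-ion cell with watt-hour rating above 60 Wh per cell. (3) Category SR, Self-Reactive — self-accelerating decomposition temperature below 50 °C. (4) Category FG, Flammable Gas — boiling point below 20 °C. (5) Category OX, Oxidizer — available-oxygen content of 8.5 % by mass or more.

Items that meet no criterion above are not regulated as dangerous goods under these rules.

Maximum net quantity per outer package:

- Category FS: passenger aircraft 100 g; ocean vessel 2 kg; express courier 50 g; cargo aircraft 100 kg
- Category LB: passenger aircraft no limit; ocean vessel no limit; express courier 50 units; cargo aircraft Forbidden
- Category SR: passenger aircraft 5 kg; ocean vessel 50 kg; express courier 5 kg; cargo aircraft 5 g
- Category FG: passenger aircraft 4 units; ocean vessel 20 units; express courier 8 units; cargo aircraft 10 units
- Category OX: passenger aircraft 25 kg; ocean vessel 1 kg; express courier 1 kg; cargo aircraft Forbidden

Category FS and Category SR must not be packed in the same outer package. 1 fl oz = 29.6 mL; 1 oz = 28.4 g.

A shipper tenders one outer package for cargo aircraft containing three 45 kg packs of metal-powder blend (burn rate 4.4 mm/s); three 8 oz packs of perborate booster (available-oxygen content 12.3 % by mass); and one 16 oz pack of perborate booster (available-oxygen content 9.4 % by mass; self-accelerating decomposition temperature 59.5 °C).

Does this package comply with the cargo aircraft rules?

No

With burn rate 4.4 mm/s (> 1.8 mm/s), the metal-powder blend falls in Category FS.
Perborate booster: available-oxygen content 12.3 % by mass ≥ 8.5 % by mass → Category OX (Oxidizer).
Available-oxygen content 9.4 % by mass meets the Category OX criterion (Oxidizer), so the perborate booster is Category OX.
Total Category OX: (three 8 oz packs = 681.6 g) + (one 16 oz pack = 454.4 g) = 1.136 kg.
By cargo aircraft, Category OX is Forbidden regardless of quantity.
Category FS quantity: three 45 kg packs = 135 kg.
135 kg exceeds the cargo aircraft limit of 100 kg for Category FS.
The segregation rule (Category FS with Category SR) does not apply to Category OX with Category FS.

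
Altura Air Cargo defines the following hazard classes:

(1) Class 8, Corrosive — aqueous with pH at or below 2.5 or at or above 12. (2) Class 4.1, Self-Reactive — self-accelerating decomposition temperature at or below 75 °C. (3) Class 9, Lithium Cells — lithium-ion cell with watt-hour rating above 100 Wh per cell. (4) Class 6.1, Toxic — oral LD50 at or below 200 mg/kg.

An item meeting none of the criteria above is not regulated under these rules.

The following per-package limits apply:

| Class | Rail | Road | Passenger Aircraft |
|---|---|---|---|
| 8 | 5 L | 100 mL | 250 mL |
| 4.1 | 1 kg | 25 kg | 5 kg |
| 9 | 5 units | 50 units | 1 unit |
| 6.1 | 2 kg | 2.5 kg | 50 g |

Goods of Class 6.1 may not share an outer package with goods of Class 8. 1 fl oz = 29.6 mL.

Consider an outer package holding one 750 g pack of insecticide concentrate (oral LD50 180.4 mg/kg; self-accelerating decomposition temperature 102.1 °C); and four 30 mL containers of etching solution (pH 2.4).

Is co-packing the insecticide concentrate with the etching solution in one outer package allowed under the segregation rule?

No

The insecticide concentrate has oral LD50 180.4 mg/kg, which is ≤ 200 mg/kg, so it is Class 6.1 (Toxic).
The etching solution has pH 2.4, which is ≤ 2.5, so it is Class 8 (Corrosive).
Class 6.1 and Class 8 may not share an outer package.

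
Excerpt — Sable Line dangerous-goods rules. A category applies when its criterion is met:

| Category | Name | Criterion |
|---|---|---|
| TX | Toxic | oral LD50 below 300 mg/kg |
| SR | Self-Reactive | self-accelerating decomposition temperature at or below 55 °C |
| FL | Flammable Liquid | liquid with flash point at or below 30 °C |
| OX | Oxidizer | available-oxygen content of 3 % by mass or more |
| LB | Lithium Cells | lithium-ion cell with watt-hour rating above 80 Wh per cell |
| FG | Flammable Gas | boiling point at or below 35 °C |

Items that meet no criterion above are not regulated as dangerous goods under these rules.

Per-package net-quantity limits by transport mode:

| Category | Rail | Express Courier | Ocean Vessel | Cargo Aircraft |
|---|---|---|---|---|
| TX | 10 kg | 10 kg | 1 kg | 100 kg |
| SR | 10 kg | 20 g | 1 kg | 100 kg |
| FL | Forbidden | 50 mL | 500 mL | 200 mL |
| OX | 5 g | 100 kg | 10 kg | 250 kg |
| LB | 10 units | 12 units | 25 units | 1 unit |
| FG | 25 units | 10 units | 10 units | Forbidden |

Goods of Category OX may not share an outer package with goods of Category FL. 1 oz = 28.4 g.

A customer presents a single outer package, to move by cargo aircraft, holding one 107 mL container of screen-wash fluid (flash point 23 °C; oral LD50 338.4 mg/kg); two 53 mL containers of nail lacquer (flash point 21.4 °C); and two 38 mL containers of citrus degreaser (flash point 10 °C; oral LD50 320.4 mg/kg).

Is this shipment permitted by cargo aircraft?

No

The screen-wash fluid has flash point 23 °C, which is ≤ 30 °C, so it is Category FL (Flammable Liquid).
Flash point 21.4 °C meets the Category FL criterion (Flammable Liquid), so the nail lacquer is Category FL.
The citrus degreaser has flash point 10 °C, which is ≤ 30 °C, so it is Category FL (Flammable Liquid).
Total Category FL: 107 mL + (two 53 mL containers = 106 mL) + (two 38 mL containers = 76 mL) = 289 mL.
289 mL exceeds the cargo aircraft limit of 200 mL for Category FL.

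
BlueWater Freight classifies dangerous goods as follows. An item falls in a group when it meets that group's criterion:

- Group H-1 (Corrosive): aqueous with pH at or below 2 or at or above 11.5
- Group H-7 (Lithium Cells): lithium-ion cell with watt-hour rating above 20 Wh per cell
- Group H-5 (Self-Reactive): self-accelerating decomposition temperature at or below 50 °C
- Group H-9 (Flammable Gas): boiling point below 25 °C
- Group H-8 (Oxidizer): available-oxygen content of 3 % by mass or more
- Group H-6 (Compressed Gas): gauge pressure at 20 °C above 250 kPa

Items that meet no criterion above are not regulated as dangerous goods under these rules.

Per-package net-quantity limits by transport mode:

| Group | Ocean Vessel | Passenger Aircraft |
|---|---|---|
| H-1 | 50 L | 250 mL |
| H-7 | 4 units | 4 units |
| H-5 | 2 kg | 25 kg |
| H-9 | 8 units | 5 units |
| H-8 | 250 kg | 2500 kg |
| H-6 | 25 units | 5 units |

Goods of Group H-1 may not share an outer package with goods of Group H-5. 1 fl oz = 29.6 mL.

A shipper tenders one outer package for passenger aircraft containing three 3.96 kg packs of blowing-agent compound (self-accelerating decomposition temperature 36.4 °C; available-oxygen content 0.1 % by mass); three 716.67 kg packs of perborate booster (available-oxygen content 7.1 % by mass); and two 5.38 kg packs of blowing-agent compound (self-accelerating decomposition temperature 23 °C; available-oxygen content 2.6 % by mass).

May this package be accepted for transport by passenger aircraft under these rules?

Yes

The blowing-agent compound has self-accelerating decomposition temperature 36.4 °C, which is ≤ 50 °C, so it is Group H-5 (Self-Reactive).
With available-oxygen content 7.1 % by mass (≥ 3 % by mass), the perborate booster falls in Group H-8.
Blowing-agent compound: self-accelerating decomposition temperature 23 °C ≤ 50 °C → Group H-5 (Self-Reactive).
Group H-5 net quantity: (three 3.96 kg packs = 11.88 kg) + (two 5.38 kg packs = 10.76 kg) = 22.64 kg.
22.64 kg is within the passenger aircraft limit of 25 kg for Group H-5.
Group H-8 quantity: three 716.67 kg packs = 2150.01 kg.
2150.01 kg ≤ 2500 kg (passenger aircraft limit, Group H-8) — within limit.
The segregation rule (Group H-1 with Group H-5) does not apply to Group H-5 with Group H-8.
Every hazard group is within its passenger aircraft limit and no segregation rule is violated.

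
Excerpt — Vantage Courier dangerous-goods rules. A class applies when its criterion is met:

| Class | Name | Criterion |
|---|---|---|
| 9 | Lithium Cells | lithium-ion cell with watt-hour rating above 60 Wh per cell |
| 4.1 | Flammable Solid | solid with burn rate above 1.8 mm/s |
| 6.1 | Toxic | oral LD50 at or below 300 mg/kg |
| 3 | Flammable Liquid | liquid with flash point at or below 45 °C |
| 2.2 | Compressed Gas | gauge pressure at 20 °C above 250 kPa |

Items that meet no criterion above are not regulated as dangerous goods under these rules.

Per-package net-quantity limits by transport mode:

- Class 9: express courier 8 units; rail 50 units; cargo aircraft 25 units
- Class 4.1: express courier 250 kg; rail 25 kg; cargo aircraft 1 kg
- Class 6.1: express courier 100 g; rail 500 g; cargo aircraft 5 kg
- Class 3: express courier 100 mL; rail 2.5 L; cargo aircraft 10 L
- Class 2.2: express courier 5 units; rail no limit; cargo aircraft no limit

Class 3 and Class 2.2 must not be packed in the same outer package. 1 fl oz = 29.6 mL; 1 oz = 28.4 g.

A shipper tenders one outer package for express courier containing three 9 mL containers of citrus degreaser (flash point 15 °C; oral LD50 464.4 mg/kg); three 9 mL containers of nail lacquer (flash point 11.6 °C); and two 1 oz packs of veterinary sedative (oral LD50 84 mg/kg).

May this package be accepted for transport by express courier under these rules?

Yes

Citrus degreaser: flash point 15 °C ≤ 45 °C → Class 3 (Flammable Liquid).
The nail lacquer has flash point 11.6 °C, which is ≤ 45 °C, so it is Class 3 (Flammable Liquid).
The veterinary sedative has oral LD50 84 mg/kg, which is ≤ 300 mg/kg, so it is Class 6.1 (Toxic).
Class 3 net quantity: (three 9 mL containers = 27 mL) + (three 9 mL containers = 27 mL) = 54 mL.
54 mL is within the express courier limit of 100 mL for Class 3.
Class 6.1 quantity: two 1 oz packs = 56.8 g.
That is within the Class 6.1 express courier limit of 100 g.
The segregation rule (Class 3 with Class 2.2) does not apply to Class 3 with Class 6.1.
Every hazard class is within its express courier limit and no segregation rule is violated.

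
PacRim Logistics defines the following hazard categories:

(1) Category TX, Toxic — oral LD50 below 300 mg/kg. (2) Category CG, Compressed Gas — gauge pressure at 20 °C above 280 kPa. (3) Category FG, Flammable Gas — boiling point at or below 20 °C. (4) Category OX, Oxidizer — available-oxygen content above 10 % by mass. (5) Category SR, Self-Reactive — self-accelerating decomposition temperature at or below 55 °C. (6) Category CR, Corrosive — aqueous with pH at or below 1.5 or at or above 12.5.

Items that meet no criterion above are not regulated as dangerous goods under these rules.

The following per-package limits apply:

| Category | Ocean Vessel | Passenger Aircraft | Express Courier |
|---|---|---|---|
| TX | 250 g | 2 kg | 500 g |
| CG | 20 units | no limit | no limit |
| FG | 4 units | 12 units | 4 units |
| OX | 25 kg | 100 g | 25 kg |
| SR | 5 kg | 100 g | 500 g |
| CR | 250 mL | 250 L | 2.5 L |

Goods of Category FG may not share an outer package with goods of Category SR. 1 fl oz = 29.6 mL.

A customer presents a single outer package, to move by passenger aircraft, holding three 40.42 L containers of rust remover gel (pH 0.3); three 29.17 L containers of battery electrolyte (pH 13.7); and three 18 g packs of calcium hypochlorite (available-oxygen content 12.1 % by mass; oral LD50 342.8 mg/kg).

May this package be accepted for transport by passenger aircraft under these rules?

pH 0.3 meets the Category CR criterion (Corrosive), so the rust remover gel is Category CR.
The battery electrolyte has pH 13.7, which is ≥ 12.5, so it is Category CR (Corrosive).
Available-oxygen content 12.1 % by mass meets the Category OX criterion (Oxidizer), so the calcium hypochlorite is Category OX.
Total Category CR: (three 40.42 L containers = 121.26 L) + (three 29.17 L containers = 87.51 L) = 208.77 L.
208.77 L is within the passenger aircraft limit of 250 L for Category CR.
Category OX quantity: three 18 g packs = 54 g.
54 g is within the passenger aircraft limit of 100 g for Category OX.
The segregation rule (Category FG with Category SR) does not apply to Category CR with Category OX.
Every hazard category is within its passenger aircraft limit and no segregation rule is violated.

Yes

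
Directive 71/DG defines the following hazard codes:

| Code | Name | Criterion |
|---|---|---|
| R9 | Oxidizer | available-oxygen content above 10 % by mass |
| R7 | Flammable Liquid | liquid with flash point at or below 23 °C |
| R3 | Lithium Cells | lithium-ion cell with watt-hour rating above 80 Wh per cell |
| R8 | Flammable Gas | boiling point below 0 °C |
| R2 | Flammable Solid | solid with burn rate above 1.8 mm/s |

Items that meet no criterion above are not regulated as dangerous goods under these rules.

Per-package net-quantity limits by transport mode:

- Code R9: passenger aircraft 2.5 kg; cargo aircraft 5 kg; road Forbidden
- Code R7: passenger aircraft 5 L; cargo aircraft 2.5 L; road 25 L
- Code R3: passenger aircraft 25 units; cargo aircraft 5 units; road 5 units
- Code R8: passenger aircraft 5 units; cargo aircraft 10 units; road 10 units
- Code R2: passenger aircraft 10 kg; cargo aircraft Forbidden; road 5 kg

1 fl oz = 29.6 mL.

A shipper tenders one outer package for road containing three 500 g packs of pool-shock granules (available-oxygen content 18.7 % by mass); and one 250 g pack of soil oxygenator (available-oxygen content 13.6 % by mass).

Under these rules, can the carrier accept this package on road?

Available-oxygen content 18.7 % by mass meets the Code R9 criterion (Oxidizer), so the pool-shock granules are Code R9.
With available-oxygen content 13.6 % by mass (> 10 % by mass), the soil oxygenator falls in Code R9.
Code R9 net quantity: (three 500 g packs = 1.5 kg) + 250 g = 1.75 kg.
By road, Code R9 is Forbidden regardless of quantity.

No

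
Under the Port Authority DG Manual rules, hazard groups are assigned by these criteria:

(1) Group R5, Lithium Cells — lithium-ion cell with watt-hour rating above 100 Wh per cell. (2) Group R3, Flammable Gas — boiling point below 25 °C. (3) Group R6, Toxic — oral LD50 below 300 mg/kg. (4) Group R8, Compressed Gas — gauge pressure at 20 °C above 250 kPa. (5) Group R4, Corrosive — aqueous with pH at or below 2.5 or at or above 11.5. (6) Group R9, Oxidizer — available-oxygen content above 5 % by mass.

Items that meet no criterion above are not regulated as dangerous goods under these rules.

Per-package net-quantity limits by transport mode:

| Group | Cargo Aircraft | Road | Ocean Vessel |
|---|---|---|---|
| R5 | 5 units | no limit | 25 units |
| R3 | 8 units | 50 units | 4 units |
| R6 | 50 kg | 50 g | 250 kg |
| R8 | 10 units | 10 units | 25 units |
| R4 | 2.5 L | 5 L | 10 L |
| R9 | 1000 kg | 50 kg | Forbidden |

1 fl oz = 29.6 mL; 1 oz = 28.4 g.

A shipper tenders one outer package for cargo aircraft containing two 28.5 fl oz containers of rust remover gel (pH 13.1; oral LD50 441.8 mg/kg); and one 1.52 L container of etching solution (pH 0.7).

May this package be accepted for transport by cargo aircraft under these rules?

No

Rust remover gel: pH 13.1 ≥ 11.5 → Group R4 (Corrosive).
With pH 0.7 (≤ 2.5), the etching solution falls in Group R4.
Group R4 net quantity: (two 28.5 fl oz containers = 1687.2 mL) + 1.52 L = 3207.2 mL.
That exceeds the Group R4 cargo aircraft limit of 2.5 L.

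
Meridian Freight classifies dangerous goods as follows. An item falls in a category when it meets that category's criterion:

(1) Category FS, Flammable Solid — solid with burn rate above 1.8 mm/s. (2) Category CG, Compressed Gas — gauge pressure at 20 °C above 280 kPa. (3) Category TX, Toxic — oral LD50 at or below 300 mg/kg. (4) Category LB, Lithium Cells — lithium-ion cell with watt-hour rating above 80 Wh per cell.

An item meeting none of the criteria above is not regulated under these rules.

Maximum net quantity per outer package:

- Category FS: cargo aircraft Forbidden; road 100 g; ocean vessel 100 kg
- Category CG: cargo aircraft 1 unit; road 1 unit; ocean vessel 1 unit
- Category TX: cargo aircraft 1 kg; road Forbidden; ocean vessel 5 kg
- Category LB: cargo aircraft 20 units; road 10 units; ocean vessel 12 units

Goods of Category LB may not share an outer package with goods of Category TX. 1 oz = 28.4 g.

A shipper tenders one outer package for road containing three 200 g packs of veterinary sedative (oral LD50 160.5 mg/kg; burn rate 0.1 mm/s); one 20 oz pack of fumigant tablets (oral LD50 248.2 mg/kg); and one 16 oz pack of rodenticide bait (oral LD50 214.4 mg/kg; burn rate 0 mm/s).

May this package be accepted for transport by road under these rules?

Oral LD50 160.5 mg/kg meets the Category TX criterion (Toxic), so the veterinary sedative is Category TX.
Oral LD50 248.2 mg/kg meets the Category TX criterion (Toxic), so the fumigant tablets are Category TX.
Oral LD50 214.4 mg/kg meets the Category TX criterion (Toxic), so the rodenticide bait is Category TX.
Category TX net quantity: (three 200 g packs = 600 g) + (one 20 oz pack = 568 g) + (one 16 oz pack = 454.4 g) = 1622.4 g.
Category TX is Forbidden by road.

No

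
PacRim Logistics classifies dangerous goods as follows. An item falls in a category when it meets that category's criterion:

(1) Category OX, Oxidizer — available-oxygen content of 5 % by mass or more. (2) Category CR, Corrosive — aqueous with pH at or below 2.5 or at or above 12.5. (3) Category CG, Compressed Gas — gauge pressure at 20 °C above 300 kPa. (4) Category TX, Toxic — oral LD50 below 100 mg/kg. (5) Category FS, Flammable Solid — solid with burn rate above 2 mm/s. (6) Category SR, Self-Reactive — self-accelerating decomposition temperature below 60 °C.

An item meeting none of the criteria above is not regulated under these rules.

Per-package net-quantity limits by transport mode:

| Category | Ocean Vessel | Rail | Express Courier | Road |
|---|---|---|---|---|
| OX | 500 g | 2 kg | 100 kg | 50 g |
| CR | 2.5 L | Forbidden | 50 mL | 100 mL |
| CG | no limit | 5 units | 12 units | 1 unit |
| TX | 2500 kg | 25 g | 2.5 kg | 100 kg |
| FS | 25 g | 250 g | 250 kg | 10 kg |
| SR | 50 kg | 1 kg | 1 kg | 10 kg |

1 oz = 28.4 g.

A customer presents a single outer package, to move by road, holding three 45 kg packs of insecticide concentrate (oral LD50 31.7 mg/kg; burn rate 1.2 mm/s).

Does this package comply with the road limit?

Insecticide concentrate: oral LD50 31.7 mg/kg < 100 mg/kg → Category TX (Toxic).
Category TX quantity: three 45 kg packs = 135 kg.
135 kg exceeds the road limit of 100 kg for Category TX.

No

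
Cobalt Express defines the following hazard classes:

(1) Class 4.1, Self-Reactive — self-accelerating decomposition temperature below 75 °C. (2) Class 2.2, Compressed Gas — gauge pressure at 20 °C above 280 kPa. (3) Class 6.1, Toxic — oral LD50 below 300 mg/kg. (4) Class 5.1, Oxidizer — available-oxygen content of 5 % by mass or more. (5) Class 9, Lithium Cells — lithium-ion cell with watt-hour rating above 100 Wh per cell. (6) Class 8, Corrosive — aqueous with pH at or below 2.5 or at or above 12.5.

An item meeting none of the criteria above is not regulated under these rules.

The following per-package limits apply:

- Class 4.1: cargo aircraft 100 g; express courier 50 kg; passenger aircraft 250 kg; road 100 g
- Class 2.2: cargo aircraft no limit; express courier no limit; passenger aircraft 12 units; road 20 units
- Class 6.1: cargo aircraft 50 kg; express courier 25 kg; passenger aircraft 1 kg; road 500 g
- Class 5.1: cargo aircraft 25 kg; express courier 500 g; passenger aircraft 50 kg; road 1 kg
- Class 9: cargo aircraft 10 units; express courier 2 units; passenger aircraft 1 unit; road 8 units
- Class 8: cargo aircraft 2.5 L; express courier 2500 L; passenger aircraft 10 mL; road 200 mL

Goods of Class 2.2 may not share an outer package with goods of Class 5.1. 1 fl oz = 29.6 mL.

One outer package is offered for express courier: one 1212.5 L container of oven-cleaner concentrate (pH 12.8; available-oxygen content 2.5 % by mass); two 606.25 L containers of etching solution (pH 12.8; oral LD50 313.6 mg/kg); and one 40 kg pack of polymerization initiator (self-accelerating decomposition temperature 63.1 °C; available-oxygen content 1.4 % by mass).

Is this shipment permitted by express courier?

Yes

Oven-cleaner concentrate: pH 12.8 ≥ 12.5 → Class 8 (Corrosive).
pH 12.8 meets the Class 8 criterion (Corrosive), so the etching solution is Class 8.
The polymerization initiator has self-accelerating decomposition temperature 63.1 °C, which is < 75 °C, so it is Class 4.1 (Self-Reactive).
Class 8 net quantity: 1212.5 L + (two 606.25 L containers = 1212.5 L) = 2425 L.
That is within the Class 8 express courier limit of 2500 L.
Class 4.1 quantity: 40 kg.
That is within the Class 4.1 express courier limit of 50 kg.
The segregation rule (Class 2.2 with Class 5.1) does not apply to Class 8 with Class 4.1.
Every hazard class is within its express courier limit and no segregation rule is violated.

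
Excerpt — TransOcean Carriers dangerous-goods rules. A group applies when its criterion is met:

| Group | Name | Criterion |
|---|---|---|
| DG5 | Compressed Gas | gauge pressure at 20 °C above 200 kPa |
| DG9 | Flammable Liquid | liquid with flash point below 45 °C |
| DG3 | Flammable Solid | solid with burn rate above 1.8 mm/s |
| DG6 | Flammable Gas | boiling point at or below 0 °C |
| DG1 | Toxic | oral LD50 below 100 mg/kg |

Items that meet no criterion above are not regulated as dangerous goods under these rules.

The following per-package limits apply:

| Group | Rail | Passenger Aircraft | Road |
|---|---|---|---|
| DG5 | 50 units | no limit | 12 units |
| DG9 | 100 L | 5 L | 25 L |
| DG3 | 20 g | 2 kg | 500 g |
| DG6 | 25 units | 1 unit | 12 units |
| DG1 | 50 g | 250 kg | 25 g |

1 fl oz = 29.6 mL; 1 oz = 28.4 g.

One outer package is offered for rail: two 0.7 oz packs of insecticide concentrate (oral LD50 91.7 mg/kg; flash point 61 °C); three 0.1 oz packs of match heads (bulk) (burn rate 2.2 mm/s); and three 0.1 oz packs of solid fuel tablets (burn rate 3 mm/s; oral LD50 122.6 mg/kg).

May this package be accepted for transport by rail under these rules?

Yes

With oral LD50 91.7 mg/kg (< 100 mg/kg), the insecticide concentrate falls in Group DG1.
Burn rate 2.2 mm/s meets the Group DG3 criterion (Flammable Solid), so the match heads (bulk) are Group DG3.
Solid fuel tablets: burn rate 3 mm/s > 1.8 mm/s → Group DG3 (Flammable Solid).
Group DG3 net quantity: (three 0.1 oz packs = 8.52 g) + (three 0.1 oz packs = 8.52 g) = 17.04 g.
That is within the Group DG3 rail limit of 20 g.
Group DG1 quantity: two 0.7 oz packs = 39.76 g.
39.76 g ≤ 50 g (rail limit, Group DG1) — within limit.
Every hazard group is within its rail limit and no segregation rule is violated.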